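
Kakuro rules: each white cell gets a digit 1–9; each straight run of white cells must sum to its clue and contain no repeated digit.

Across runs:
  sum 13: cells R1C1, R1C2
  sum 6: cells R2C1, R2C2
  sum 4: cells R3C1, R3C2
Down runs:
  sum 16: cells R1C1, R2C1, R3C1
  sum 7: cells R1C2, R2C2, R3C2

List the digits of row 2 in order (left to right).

4 in 2 cells must be {1,3}; 7 in 3 cells must be {1,2,4}.
The 13 across and the 7 down share only 4, so R1C2 = 4.
Given what's placed, R3C2 must be 1 to fit the 4 across and 7 down.
R1C1 = 13 − 4 = 9 completes the 13 across.
R2C2 = 7 − 5 = 2 completes the 7 down.
R3C1 = 4 − 1 = 3 completes the 4 across.
R2C1 = 6 − 2 = 4 completes the 6 across.

4 2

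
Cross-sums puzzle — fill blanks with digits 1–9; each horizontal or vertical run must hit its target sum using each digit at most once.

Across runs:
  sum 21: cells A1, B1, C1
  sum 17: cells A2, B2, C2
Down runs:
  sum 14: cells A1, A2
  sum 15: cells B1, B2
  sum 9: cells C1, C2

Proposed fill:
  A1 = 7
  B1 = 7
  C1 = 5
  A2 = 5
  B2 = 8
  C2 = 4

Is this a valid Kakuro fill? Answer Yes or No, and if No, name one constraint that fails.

No — the down run A1–A2 sums to 12, not 14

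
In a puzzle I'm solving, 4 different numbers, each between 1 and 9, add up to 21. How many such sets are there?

11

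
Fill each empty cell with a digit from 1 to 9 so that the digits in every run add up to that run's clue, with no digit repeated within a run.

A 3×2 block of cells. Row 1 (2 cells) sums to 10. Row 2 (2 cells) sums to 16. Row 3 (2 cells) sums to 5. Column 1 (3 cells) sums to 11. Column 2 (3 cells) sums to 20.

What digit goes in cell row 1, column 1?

3

16 in 2 cells must be {7,9}.
The 16 across and the 11 down share only 7, so (2,1) = 7.
(2,2) = 16 − 7 = 9 completes the 16 across.
Nothing is forced directly, so branch on (1,1), whose candidates are 1 or 3. If (1,1) = 1: then (1,2) would have to be in {9} for the 10 across but in {3,4,5,6,7,8} for the 20 down — contradiction. So (1,1) = 3.
(1,2) = 10 − 3 = 7 completes the 10 across.
(3,1) = 11 − 10 = 1 completes the 11 down.
(3,2) = 5 − 1 = 4 completes the 5 across.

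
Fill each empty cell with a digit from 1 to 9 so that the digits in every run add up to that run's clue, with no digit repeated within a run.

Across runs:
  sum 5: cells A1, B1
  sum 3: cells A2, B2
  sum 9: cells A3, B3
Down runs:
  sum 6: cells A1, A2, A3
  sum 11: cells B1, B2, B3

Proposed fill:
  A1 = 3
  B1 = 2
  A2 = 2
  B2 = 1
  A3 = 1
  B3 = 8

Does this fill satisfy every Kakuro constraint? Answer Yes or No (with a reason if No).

Across: 3+2=5; 2+1=3; 1+8=9. Down: 3+2+1=6; 2+1+8=11. No digit repeats within any run.

Yes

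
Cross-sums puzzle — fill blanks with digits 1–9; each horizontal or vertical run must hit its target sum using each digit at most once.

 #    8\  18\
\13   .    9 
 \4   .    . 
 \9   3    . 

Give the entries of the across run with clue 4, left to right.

4 in 2 cells must be {1,3}.
R1C1 = 13 − 9 = 4 completes the 13 across.
R2C1 = 8 − 7 = 1 completes the 8 down.
R2C2 = 4 − 1 = 3 completes the 4 across.
R3C2 = 9 − 3 = 6 completes the 9 across.

1, 3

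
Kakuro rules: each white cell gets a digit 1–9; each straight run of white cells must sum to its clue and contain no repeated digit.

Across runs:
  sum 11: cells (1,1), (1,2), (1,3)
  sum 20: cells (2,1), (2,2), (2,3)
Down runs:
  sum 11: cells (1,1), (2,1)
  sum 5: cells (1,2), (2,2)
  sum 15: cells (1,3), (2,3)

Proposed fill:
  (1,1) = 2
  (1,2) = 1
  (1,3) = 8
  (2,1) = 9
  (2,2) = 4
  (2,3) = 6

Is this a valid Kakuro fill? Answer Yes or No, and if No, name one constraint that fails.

No — the down run (1,3)–(2,3) sums to 14, not 15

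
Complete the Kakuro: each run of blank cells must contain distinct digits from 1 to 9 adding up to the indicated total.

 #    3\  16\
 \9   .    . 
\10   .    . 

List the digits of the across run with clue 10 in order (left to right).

3 in 2 cells must be {1,2}; 16 in 2 cells must be {7,9}.
The 9 across and the 16 down share only 7, so R1C2 = 7.
R2C2 = 16 − 7 = 9 completes the 16 down.
R1C1 = 9 − 7 = 2 completes the 9 across.
R2C1 = 10 − 9 = 1 completes the 10 across.

1, 9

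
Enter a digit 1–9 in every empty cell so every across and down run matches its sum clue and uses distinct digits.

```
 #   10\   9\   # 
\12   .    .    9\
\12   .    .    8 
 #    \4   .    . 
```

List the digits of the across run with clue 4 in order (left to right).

4 in 2 cells must be {1,3}.
R3C3 = 9 − 8 = 1 completes the 9 down.
R3C2 = 4 − 1 = 3 completes the 4 across.
R2C2 = 1: the only remaining digit allowed by both the 12 across and the 9 down.
R1C2 = 9 − 4 = 5 completes the 9 down.
R2C1 = 12 − 9 = 3 completes the 12 across.
R1C1 = 12 − 5 = 7 completes the 12 across.

3 1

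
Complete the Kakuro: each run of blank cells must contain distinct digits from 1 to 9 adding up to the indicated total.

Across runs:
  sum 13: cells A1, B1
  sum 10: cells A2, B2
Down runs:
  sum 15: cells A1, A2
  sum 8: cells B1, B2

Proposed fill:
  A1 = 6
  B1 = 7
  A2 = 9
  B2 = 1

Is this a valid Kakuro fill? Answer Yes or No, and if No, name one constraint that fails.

Yes

Across: 6+7=13; 9+1=10. Down: 6+9=15; 7+1=8. No digit repeats within any run.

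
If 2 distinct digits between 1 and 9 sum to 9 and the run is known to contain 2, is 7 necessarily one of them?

The only way to make 9 from 2 distinct digits under that restriction is {2,7}, which contains 7.

Yes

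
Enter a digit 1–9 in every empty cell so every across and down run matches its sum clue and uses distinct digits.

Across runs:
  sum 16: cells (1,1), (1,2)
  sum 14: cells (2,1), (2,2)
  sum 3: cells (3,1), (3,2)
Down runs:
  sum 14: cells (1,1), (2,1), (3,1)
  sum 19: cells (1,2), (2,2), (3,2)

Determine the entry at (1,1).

16 in 2 cells must be {7,9}; 3 in 2 cells must be {1,2}.
The 3 across and the 19 down share only 2, so (3,2) = 2.
Given what's placed, (1,2) must be 9 to fit the 16 across and 19 down.
(2,2) = 19 − 11 = 8 completes the 19 down.
(3,1) = 3 − 2 = 1 completes the 3 across.
(1,1) = 16 − 9 = 7 completes the 16 across.
(2,1) = 14 − 8 = 6 completes the 14 across.

7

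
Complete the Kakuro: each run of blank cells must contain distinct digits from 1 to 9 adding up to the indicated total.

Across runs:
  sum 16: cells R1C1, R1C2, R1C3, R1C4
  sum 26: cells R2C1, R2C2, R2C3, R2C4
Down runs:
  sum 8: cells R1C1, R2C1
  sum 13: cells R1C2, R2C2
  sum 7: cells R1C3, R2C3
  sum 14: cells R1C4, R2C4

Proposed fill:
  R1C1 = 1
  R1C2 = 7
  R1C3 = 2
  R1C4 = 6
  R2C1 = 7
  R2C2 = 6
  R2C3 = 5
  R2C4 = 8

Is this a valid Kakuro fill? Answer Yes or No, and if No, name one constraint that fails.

Yes

Across: 1+7+2+6=16; 7+6+5+8=26. Down: 1+7=8; 7+6=13; 2+5=7; 6+8=14. No digit repeats within any run.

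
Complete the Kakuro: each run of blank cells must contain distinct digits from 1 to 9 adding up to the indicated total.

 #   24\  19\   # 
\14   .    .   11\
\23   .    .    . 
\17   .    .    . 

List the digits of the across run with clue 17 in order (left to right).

7, 8, 2

23 in 3 cells must be {6,8,9}; 24 in 3 cells must be {7,8,9}.
Nothing is forced directly, so branch on R1C1, whose candidates are 8 or 9. If R1C1 = 8: that forces R1C2 = 6, R2C1 = 9, R2C2 = 8, R2C3 = 6, R3C1 = 7, after which R3C2 would have to be in {1,2,4,6,8,9} for the 17 across but in {5} for the 19 down — contradiction. So R1C1 = 9.
R1C2 = 14 − 9 = 5 completes the 14 across.
Given what's placed, R2C1 must be 8 to fit the 23 across and 24 down.
R2C2 = 6: the only remaining digit allowed by both the 23 across and the 19 down.
R2C3 = 23 − 14 = 9 completes the 23 across.
R3C1 = 24 − 17 = 7 completes the 24 down.
R3C2 = 19 − 11 = 8 completes the 19 down.
R3C3 = 17 − 15 = 2 completes the 17 across.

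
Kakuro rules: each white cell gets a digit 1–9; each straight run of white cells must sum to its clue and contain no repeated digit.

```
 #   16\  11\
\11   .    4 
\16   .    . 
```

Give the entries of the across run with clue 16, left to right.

16 in 2 cells must be {7,9}.
R1C1 = 11 − 4 = 7 completes the 11 across.
R2C1 = 16 − 7 = 9 completes the 16 down.
R2C2 = 16 − 9 = 7 completes the 16 across.

9, 7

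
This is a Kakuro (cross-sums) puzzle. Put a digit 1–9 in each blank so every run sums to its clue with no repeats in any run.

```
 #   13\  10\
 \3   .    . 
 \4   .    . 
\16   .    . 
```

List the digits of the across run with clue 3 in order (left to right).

1 2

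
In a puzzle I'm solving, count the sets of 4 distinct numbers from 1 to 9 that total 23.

4 distinct digits from 1–9 sum between 10 and 30.

9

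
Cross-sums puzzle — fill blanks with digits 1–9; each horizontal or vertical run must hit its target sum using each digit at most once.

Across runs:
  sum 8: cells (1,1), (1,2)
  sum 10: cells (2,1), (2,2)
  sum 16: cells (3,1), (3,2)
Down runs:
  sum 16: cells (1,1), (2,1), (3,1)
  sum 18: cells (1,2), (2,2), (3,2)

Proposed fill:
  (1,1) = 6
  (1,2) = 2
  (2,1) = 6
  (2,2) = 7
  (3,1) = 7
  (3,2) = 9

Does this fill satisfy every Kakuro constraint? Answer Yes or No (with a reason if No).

No — the across run (2,1)–(2,2) sums to 13, not 10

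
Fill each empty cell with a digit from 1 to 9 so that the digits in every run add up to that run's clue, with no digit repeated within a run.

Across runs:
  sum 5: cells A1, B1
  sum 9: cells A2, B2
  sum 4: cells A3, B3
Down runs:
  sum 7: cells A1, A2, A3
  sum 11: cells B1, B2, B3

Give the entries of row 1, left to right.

4 in 2 cells must be {1,3}; 7 in 3 cells must be {1,2,4}.
The 4 across and the 7 down share only 1, so A3 = 1.
B3 = 4 − 1 = 3 completes the 4 across.
Nothing is forced directly, so branch on A1, whose candidates are 2 or 4. If A1 = 2: then B1 would have to be in {3} for the 5 across but in {1,2,6,7} for the 11 down — contradiction. So A1 = 4.
B1 = 5 − 4 = 1 completes the 5 across.
A2 = 7 − 5 = 2 completes the 7 down.
B2 = 9 − 2 = 7 completes the 9 across.

4 1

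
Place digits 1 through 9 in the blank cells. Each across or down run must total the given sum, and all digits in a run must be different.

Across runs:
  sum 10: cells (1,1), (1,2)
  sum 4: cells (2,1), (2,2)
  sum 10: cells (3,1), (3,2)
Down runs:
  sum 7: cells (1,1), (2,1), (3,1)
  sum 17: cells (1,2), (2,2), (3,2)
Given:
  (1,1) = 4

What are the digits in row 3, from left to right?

4 in 2 cells must be {1,3}; 7 in 3 cells must be {1,2,4}.
(1,2) = 10 − 4 = 6 completes the 10 across.
(2,1) = 1: the only remaining digit allowed by both the 4 across and the 7 down.
(2,2) = 4 − 1 = 3 completes the 4 across.
(3,1) = 7 − 5 = 2 completes the 7 down.
(3,2) = 10 − 2 = 8 completes the 10 across.

2 8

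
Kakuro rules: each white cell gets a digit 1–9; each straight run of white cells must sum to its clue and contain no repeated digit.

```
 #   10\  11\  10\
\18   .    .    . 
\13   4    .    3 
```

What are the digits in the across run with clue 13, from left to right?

R1C1 = 10 − 4 = 6 completes the 10 down.
R1C3 = 10 − 3 = 7 completes the 10 down.
R2C2 = 13 − 7 = 6 completes the 13 across.
R1C2 = 18 − 13 = 5 completes the 18 across.

4, 6, 3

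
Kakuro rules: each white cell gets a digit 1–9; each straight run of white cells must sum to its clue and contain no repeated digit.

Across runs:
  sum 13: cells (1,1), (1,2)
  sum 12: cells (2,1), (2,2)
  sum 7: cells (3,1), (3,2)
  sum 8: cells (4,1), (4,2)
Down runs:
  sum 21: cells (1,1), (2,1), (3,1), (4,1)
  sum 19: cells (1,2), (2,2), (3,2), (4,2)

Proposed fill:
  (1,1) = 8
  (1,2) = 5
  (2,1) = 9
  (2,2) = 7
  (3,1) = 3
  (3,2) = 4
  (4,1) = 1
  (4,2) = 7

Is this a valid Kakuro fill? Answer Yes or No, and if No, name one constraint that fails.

No — the across run (2,1)–(2,2) sums to 16, not 12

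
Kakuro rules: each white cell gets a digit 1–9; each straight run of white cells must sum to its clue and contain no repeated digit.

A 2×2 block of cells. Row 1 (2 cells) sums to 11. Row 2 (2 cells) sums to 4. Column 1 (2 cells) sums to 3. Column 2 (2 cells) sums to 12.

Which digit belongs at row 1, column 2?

4 in 2 cells must be {1,3}; 3 in 2 cells must be {1,2}.
The 11 across and the 3 down share only 2, so (1,1) = 2.
(1,2) = 11 − 2 = 9 completes the 11 across.
(2,1) = 3 − 2 = 1 completes the 3 down.
(2,2) = 4 − 1 = 3 completes the 4 across.

9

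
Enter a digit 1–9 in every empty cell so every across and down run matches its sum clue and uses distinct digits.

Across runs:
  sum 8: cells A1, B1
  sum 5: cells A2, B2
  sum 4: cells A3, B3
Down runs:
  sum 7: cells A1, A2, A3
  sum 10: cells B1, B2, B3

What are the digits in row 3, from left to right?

1, 3

4 in 2 cells must be {1,3}; 7 in 3 cells must be {1,2,4}.
The 4 across and the 7 down share only 1, so A3 = 1.
B3 = 4 − 1 = 3 completes the 4 across.
Given what's placed, A1 must be 2 to fit the 8 across and 7 down.
B1 = 8 − 2 = 6 completes the 8 across.
A2 = 7 − 3 = 4 completes the 7 down.
B2 = 5 − 4 = 1 completes the 5 across.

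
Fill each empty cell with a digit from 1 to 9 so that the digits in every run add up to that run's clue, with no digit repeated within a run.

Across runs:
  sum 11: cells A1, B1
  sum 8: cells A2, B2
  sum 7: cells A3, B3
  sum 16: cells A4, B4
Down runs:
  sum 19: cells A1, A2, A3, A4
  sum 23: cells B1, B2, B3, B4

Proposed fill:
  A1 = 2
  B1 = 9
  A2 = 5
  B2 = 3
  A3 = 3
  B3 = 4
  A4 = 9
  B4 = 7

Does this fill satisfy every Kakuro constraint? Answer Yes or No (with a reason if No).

Across: 2+9=11; 5+3=8; 3+4=7; 9+7=16. Down: 2+5+3+9=19; 9+3+4+7=23. No digit repeats within any run.

Yes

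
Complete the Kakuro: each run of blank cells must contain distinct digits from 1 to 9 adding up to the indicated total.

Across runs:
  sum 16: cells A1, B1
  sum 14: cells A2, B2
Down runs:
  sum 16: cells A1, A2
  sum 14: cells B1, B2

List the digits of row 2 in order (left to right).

9 5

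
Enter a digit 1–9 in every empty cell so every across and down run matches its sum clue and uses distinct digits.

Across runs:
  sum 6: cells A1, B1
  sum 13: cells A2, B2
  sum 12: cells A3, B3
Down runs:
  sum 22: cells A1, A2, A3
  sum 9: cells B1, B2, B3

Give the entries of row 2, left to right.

8 5

The 6 across and the 22 down share only 5, so A1 = 5.
B1 = 6 − 5 = 1 completes the 6 across.
Nothing is forced directly, so branch on A2, whose candidates are 8 or 9. If A2 = 9: then B2 would have to be in {4} for the 13 across but in {2,3,5,6} for the 9 down — contradiction. So A2 = 8.
B2 = 13 − 8 = 5 completes the 13 across.
A3 = 22 − 13 = 9 completes the 22 down.
B3 = 12 − 9 = 3 completes the 12 across.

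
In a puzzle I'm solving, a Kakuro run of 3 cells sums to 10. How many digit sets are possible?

3 distinct digits from 1–9 sum between 6 and 24.
Enumerating: {1,2,7}, {1,3,6}, {1,4,5}, {2,3,5}.

4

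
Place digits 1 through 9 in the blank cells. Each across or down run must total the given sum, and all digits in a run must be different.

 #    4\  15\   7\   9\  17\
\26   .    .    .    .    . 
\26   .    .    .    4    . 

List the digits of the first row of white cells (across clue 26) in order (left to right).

3 8 1 5 9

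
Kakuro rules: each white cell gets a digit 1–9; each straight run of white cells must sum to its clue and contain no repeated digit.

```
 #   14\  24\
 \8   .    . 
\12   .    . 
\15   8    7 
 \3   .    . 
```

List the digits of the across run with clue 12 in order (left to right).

3 9

3 in 2 cells must be {1,2}.
R2C1 = 3: the only remaining digit allowed by both the 12 across and the 14 down.
R2C2 = 12 − 3 = 9 completes the 12 across.
Given what's placed, R4C2 must be 2 to fit the 3 across and 24 down.
R1C2 = 24 − 18 = 6 completes the 24 down.
R4C1 = 3 − 2 = 1 completes the 3 across.
R1C1 = 8 − 6 = 2 completes the 8 across.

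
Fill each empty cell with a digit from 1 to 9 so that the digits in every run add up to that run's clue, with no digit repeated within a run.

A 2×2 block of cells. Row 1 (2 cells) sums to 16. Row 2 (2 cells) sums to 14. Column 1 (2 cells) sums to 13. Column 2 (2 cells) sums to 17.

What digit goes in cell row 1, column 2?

16 in 2 cells must be {7,9}; 17 in 2 cells must be {8,9}.
The 16 across and the 17 down share only 9, so (1,2) = 9.
(2,2) = 17 − 9 = 8 completes the 17 down.
(1,1) = 16 − 9 = 7 completes the 16 across.
(2,1) = 14 − 8 = 6 completes the 14 across.

9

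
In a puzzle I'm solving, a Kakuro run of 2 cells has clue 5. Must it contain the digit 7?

No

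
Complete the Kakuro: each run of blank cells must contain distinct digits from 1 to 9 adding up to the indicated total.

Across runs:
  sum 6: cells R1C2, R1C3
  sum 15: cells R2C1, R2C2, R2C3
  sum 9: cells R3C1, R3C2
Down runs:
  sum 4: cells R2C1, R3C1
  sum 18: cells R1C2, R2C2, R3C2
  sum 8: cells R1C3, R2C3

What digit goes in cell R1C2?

4 in 2 cells must be {1,3}.
Nothing is forced directly, so branch on R1C3, whose candidates are 1 or 2 or 5. If R1C3 = 1: that forces R1C2 = 5, R2C3 = 7, R2C1 = 3, after which R2C2 would have to be in {5} for the 15 across but in {4,6,7,9} for the 18 down — contradiction. If R1C3 = 5: that forces R1C2 = 1, R2C3 = 3, R3C2 = 8, after which R2C1 would have to be in {4,5,7,8} for the 15 across but in {1,3} for the 4 down — contradiction. So R1C3 = 2.
R1C2 = 6 − 2 = 4 completes the 6 across.
R2C3 = 8 − 2 = 6 completes the 8 down.
R2C1 = 1: the only remaining digit allowed by both the 15 across and the 4 down.
R2C2 = 15 − 7 = 8 completes the 15 across.
R3C1 = 4 − 1 = 3 completes the 4 down.
R3C2 = 9 − 3 = 6 completes the 9 across.

4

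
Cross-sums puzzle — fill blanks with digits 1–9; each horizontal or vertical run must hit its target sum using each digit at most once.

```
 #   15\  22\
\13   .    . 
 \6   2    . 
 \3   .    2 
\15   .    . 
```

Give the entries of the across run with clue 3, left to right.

1 2

3 in 2 cells must be {1,2}.
R2C2 = 6 − 2 = 4 completes the 6 across.
R3C1 = 3 − 2 = 1 completes the 3 across.
Nothing is forced directly, so branch on R1C2, whose candidates are 7 or 9. If R1C2 = 7: then R1C1 would have to be in {6} for the 13 across but in {3,4,5,7,8,9} for the 15 down — contradiction. So R1C2 = 9.
R1C1 = 13 − 9 = 4 completes the 13 across.
R4C1 = 15 − 7 = 8 completes the 15 down.
R4C2 = 15 − 8 = 7 completes the 15 across.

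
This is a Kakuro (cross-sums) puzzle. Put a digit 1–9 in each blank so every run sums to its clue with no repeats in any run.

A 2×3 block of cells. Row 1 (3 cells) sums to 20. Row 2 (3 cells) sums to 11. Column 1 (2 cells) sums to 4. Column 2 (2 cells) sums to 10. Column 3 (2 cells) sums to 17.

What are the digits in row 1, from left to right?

3 8 9

4 in 2 cells must be {1,3}; 17 in 2 cells must be {8,9}.
The 20 across and the 4 down share only 3, so (1,1) = 3.
(2,1) = 4 − 3 = 1 completes the 4 down.
Given what's placed, (2,3) must be 8 to fit the 11 across and 17 down.
(1,3) = 17 − 8 = 9 completes the 17 down.
(2,2) = 11 − 9 = 2 completes the 11 across.
(1,2) = 20 − 12 = 8 completes the 20 across.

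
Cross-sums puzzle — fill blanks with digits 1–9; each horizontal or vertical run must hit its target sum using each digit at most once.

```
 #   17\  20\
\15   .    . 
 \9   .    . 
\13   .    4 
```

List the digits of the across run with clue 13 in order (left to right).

9, 4

Given what's placed, R2C2 must be 7 to fit the 9 across and 20 down.
R3C1 = 13 − 4 = 9 completes the 13 across.
R1C2 = 20 − 11 = 9 completes the 20 down.
R2C1 = 9 − 7 = 2 completes the 9 across.
R1C1 = 15 − 9 = 6 completes the 15 across.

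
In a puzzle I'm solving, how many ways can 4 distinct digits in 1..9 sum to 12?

2

4 distinct digits from 1–9 sum between 10 and 30.
Enumerating: {1,2,3,6}, {1,2,4,5}.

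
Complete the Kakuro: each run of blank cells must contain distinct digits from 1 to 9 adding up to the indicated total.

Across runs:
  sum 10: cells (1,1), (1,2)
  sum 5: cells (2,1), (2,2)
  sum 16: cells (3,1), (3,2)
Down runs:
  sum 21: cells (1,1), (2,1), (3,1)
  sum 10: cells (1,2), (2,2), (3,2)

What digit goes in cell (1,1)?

16 in 2 cells must be {7,9}.
The 5 across and the 21 down share only 4, so (2,1) = 4.
(2,2) = 5 − 4 = 1 completes the 5 across.
Given what's placed, (3,1) must be 9 to fit the 16 across and 21 down.
(3,2) = 16 − 9 = 7 completes the 16 across.
(1,1) = 21 − 13 = 8 completes the 21 down.
(1,2) = 10 − 8 = 2 completes the 10 across.

8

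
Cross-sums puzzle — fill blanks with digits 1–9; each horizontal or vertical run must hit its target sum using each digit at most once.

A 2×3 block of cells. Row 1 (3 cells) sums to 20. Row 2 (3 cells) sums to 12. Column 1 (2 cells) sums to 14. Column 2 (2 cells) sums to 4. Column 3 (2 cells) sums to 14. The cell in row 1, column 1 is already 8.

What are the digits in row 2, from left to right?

4 in 2 cells must be {1,3}.
(1,2) = 3: the only remaining digit allowed by both the 20 across and the 4 down.
(1,3) = 20 − 11 = 9 completes the 20 across.
(2,1) = 14 − 8 = 6 completes the 14 down.
(2,2) = 4 − 3 = 1 completes the 4 down.
(2,3) = 12 − 7 = 5 completes the 12 across.

6 1 5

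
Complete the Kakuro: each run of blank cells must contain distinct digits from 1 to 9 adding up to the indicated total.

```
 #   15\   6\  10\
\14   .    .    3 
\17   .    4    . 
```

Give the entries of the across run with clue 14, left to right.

9, 2, 3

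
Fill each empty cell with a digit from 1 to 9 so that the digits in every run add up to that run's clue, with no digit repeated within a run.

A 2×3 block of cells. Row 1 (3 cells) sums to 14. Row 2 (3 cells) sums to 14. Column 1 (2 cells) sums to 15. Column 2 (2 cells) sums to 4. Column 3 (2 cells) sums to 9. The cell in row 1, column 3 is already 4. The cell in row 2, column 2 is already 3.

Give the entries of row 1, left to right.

9, 1, 4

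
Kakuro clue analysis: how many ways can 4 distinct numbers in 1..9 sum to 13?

3

4 distinct digits from 1–9 sum between 10 and 30.
Enumerating: {1,2,3,7}, {1,2,4,6}, {1,3,4,5}.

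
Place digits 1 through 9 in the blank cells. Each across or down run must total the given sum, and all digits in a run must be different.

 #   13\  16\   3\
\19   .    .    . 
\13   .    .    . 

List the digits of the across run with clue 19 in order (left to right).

8 9 2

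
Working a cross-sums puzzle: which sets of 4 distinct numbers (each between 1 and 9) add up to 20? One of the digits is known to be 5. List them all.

{1,5,6,8}; {2,4,5,9}; {2,5,6,7}; {3,4,5,8}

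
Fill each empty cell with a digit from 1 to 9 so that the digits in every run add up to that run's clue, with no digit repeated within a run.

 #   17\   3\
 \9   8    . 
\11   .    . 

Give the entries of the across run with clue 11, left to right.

9 2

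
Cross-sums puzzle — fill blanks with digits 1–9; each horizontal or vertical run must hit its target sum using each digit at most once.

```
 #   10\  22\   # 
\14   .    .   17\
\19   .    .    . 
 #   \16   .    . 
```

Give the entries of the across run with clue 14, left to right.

16 in 2 cells must be {7,9}; 17 in 2 cells must be {8,9}.
The 16 across and the 17 down share only 9, so R3C3 = 9.
R2C3 = 17 − 9 = 8 completes the 17 down.
R3C2 = 16 − 9 = 7 completes the 16 across.
No cell is forced outright now. R1C2 can only be 6 or 9 (the digits allowed by both its 14 across and its 22 down). If R1C2 = 9: then R1C1 would have to be in {5} for the 14 across but in {1,2,3,4,6,7,8,9} for the 10 down — contradiction. So R1C2 = 6.
R1C1 = 14 − 6 = 8 completes the 14 across.
R2C1 = 10 − 8 = 2 completes the 10 down.
R2C2 = 19 − 10 = 9 completes the 19 across.

8 6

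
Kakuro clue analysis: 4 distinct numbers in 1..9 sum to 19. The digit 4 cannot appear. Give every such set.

{1,2,7,9}; {1,3,6,9}; {1,3,7,8}; {1,5,6,7}; {2,3,5,9}; {2,3,6,8}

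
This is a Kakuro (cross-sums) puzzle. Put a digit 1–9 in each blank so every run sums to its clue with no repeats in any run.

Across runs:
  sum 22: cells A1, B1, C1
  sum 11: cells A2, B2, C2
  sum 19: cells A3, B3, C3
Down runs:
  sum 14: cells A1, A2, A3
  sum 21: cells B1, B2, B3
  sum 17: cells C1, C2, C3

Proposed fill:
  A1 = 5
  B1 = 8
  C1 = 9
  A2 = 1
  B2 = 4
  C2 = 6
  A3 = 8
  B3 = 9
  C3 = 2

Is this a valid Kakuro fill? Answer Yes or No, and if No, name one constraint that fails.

Yes

Across: 5+8+9=22; 1+4+6=11; 8+9+2=19. Down: 5+1+8=14; 8+4+9=21; 9+6+2=17. No digit repeats within any run.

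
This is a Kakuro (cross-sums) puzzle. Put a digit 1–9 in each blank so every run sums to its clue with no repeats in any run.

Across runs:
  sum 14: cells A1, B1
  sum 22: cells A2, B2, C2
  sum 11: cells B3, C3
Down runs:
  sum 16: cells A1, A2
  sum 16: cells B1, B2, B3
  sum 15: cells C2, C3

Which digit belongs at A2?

7

16 in 2 cells must be {7,9}.
The 14 across and the 16 down share only 9, so A1 = 9.
B1 = 14 − 9 = 5 completes the 14 across.
A2 = 16 − 9 = 7 completes the 16 down.
B2 = 9: the only remaining digit allowed by both the 22 across and the 16 down.
C2 = 22 − 16 = 6 completes the 22 across.
B3 = 16 − 14 = 2 completes the 16 down.
C3 = 11 − 2 = 9 completes the 11 across.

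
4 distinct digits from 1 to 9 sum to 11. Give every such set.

{1,2,3,5}

4 distinct digits from 1–9 sum between 10 and 30.
Only one set works: {1,2,3,5}.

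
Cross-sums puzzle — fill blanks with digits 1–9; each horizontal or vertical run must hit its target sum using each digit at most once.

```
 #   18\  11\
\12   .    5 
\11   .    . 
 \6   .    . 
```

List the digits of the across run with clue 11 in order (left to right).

R1C1 = 12 − 5 = 7 completes the 12 across.
Nothing is forced directly, so branch on R2C2, whose candidates are 2 or 4. If R2C2 = 4: then R2C1 would have to be in {7} for the 11 across but in {2,3,5,6,8,9} for the 18 down — contradiction. So R2C2 = 2.
R2C1 = 11 − 2 = 9 completes the 11 across.
R3C1 = 18 − 16 = 2 completes the 18 down.
R3C2 = 6 − 2 = 4 completes the 6 across.

9 2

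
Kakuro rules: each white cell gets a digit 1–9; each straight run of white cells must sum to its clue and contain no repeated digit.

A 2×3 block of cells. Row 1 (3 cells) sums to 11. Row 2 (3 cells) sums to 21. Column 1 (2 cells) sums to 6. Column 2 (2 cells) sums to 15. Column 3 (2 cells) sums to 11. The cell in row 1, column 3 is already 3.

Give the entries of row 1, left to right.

2 6 3

(2,3) = 11 − 3 = 8 completes the 11 down.
(2,1) = 4: the only remaining digit allowed by both the 21 across and the 6 down.
(2,2) = 21 − 12 = 9 completes the 21 across.
(1,1) = 6 − 4 = 2 completes the 6 down.
(1,2) = 11 − 5 = 6 completes the 11 across.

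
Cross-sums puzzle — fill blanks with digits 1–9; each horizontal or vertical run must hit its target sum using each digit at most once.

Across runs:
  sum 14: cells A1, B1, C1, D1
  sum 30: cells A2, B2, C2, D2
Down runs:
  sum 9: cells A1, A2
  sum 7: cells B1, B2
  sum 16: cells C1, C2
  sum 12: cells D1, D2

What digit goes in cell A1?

2

30 in 4 cells must be {6,7,8,9}; 16 in 2 cells must be {7,9}.
Only 7 fits C1 under both its across sum 14 and down sum 16.
Given what's placed, D1 must be 4 to fit the 14 across and 12 down.
Intersecting the 30 across with the 7 down forces B2 = 6.
C2 = 16 − 7 = 9 completes the 16 down.
D2 = 12 − 4 = 8 completes the 12 down.
B1 = 7 − 6 = 1 completes the 7 down.
A2 = 30 − 23 = 7 completes the 30 across.
A1 = 14 − 12 = 2 completes the 14 across.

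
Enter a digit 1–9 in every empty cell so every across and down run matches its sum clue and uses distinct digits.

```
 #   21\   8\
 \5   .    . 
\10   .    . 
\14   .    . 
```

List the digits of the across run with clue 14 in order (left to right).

The 5 across and the 21 down share only 4, so R1C1 = 4.
R1C2 = 5 − 4 = 1 completes the 5 across.
Given what's placed, R3C2 must be 5 to fit the 14 across and 8 down.
R2C2 = 8 − 6 = 2 completes the 8 down.
R3C1 = 14 − 5 = 9 completes the 14 across.
R2C1 = 10 − 2 = 8 completes the 10 across.

9 5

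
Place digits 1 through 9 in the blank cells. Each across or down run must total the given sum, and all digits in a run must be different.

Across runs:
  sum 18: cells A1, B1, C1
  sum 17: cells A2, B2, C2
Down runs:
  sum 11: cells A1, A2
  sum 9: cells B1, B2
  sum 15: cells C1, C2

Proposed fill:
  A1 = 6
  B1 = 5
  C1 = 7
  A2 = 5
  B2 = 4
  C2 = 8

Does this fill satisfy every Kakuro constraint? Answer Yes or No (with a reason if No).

Yes

Across: 6+5+7=18; 5+4+8=17. Down: 6+5=11; 5+4=9; 7+8=15. No digit repeats within any run.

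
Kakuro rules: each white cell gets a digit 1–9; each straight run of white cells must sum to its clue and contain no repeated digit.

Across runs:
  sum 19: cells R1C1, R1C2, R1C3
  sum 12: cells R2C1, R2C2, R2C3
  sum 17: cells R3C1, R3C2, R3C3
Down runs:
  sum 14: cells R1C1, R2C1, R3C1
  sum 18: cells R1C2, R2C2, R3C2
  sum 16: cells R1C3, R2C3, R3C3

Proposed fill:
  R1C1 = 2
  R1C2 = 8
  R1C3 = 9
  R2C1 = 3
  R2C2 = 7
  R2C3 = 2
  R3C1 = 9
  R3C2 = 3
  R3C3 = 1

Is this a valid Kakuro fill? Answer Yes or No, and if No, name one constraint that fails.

No — the down run R1C3–R3C3 sums to 12, not 16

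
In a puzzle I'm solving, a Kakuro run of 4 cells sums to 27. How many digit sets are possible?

3

4 distinct digits from 1–9 sum between 10 and 30.
Enumerating: {3,7,8,9}, {4,6,8,9}, {5,6,7,9}.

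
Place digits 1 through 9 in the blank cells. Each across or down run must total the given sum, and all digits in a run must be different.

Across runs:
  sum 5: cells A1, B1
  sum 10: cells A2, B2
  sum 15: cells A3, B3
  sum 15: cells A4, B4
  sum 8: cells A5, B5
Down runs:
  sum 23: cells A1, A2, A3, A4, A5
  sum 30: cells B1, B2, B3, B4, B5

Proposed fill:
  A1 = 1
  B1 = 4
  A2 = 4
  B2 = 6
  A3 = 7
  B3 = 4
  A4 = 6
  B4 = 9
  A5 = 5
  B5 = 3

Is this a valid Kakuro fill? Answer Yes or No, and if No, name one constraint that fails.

No — the across run A3–B3 sums to 11, not 15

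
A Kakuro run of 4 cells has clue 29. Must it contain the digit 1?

No

The only way to make 29 from 4 distinct digits is {5,7,8,9}, which does not contain 1.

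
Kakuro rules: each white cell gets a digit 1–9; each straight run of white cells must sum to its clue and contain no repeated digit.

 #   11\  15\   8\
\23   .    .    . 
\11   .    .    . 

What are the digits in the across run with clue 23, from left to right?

8 9 6

23 in 3 cells must be {6,8,9}.
The 23 across and the 8 down share only 6, so R1C3 = 6.
R2C3 = 8 − 6 = 2 completes the 8 down.
Nothing is forced directly, so branch on R2C2, whose candidates are 6 or 8. If R2C2 = 8: then R1C2 would have to be in {8,9} for the 23 across but in {7} for the 15 down — contradiction. So R2C2 = 6.
R1C2 = 15 − 6 = 9 completes the 15 down.
R2C1 = 11 − 8 = 3 completes the 11 across.
R1C1 = 23 − 15 = 8 completes the 23 across.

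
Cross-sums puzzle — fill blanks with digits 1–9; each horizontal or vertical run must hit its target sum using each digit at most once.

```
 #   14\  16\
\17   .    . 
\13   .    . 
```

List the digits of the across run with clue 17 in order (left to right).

17 in 2 cells must be {8,9}; 16 in 2 cells must be {7,9}.
The 17 across and the 16 down share only 9, so R1C2 = 9.
R2C2 = 16 − 9 = 7 completes the 16 down.
R1C1 = 17 − 9 = 8 completes the 17 across.
R2C1 = 13 − 7 = 6 completes the 13 across.

8 9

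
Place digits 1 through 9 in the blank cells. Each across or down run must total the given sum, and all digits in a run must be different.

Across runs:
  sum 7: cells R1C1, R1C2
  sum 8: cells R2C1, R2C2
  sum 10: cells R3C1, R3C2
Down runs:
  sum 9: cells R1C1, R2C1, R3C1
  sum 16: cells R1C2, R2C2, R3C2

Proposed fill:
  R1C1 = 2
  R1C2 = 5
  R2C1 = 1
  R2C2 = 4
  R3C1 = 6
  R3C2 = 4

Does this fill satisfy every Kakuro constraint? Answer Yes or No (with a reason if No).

No — the down run R1C2–R3C2 sums to 13, not 16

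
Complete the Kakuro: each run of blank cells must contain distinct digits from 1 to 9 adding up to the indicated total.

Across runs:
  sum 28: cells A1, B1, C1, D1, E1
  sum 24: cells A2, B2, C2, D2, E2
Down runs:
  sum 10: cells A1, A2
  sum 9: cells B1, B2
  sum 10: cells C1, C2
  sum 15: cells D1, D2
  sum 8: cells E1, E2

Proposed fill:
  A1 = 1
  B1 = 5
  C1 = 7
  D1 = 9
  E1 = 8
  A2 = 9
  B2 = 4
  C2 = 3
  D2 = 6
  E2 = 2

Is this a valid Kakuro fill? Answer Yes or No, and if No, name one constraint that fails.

No — the across run A1–E1 sums to 30, not 28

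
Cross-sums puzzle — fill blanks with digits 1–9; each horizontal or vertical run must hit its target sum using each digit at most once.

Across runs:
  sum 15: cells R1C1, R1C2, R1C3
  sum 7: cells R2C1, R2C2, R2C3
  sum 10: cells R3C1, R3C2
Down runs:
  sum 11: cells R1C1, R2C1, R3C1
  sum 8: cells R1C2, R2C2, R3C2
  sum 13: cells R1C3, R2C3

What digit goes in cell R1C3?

9

7 in 3 cells must be {1,2,4}.
Only 4 fits R2C3 under both its across sum 7 and down sum 13.
R1C3 = 13 − 4 = 9 completes the 13 down.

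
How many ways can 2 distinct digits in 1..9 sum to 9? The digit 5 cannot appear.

2 distinct digits from 1–9 sum between 3 and 17.
Dropping sets that contain 5.
Enumerating: {1,8}, {2,7}, {3,6}.

3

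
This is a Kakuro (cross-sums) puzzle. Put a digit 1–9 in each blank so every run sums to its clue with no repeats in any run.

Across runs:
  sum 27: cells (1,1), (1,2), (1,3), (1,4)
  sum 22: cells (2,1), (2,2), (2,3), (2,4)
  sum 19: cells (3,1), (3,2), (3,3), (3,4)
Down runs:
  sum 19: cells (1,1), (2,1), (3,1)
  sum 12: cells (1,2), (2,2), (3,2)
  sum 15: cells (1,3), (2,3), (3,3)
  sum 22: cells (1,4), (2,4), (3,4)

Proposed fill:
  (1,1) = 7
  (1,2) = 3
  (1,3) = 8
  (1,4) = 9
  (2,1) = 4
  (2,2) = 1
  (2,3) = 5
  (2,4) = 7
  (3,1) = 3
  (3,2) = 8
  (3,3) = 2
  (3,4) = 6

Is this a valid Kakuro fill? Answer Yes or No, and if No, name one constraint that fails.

No — the across run (2,1)–(2,4) sums to 17, not 22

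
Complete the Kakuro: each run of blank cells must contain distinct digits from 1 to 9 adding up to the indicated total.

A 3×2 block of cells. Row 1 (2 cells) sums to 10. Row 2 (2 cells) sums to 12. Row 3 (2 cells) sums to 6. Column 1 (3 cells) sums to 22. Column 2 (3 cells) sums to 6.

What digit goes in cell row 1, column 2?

6 in 3 cells must be {1,2,3}.
The 12 across and the 6 down share only 3, so (2,2) = 3.
The 6 across and the 22 down share only 5, so (3,1) = 5.
(3,2) = 6 − 5 = 1 completes the 6 across.
(1,2) = 6 − 4 = 2 completes the 6 down.
(2,1) = 12 − 3 = 9 completes the 12 across.
(1,1) = 10 − 2 = 8 completes the 10 across.

2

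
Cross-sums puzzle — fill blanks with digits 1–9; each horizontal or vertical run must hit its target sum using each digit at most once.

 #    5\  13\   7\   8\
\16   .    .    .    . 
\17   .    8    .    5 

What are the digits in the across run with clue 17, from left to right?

R1C2 = 13 − 8 = 5 completes the 13 down.
R1C4 = 8 − 5 = 3 completes the 8 down.
No cell is forced outright now. R1C1 can only be 1 or 2 (the digits allowed by both its 16 across and its 5 down). If R1C1 = 1: then R1C3 would have to be in {7} for the 16 across but in {1,2,3,4,5,6} for the 7 down — contradiction. So R1C1 = 2.
R1C3 = 16 − 10 = 6 completes the 16 across.
R2C1 = 5 − 2 = 3 completes the 5 down.
R2C3 = 17 − 16 = 1 completes the 17 across.

3, 8, 1, 5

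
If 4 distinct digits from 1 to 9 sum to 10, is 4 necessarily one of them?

Yes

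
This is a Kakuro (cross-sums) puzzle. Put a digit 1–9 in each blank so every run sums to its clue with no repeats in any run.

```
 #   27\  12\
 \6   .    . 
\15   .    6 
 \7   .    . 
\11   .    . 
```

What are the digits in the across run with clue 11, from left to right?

8 3

R2C1 = 15 − 6 = 9 completes the 15 across.
Nothing is forced directly, so branch on R1C1, whose candidates are 4 or 5. If R1C1 = 5: that forces R1C2 = 1, R3C1 = 6, after which R3C2 would have to be in {1} for the 7 across but in {2,3} for the 12 down — contradiction. So R1C1 = 4.
R1C2 = 6 − 4 = 2 completes the 6 across.
R3C1 = 6: the only remaining digit allowed by both the 7 across and the 27 down.
R3C2 = 7 − 6 = 1 completes the 7 across.
R4C1 = 27 − 19 = 8 completes the 27 down.
R4C2 = 11 − 8 = 3 completes the 11 across.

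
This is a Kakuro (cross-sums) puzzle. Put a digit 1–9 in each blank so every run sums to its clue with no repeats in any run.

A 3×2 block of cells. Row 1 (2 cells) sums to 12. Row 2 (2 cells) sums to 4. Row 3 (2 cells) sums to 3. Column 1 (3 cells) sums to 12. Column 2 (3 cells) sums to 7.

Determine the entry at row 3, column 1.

4 in 2 cells must be {1,3}; 3 in 2 cells must be {1,2}; 7 in 3 cells must be {1,2,4}.
The 12 across and the 7 down share only 4, so (1,2) = 4.
Given what's placed, (2,2) must be 1 to fit the 4 across and 7 down.
(3,2) = 7 − 5 = 2 completes the 7 down.
(1,1) = 12 − 4 = 8 completes the 12 across.
(2,1) = 4 − 1 = 3 completes the 4 across.
(3,1) = 3 − 2 = 1 completes the 3 across.

1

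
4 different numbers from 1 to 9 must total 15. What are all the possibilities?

{1,2,3,9}; {1,2,4,8}; {1,2,5,7}; {1,3,4,7}; {1,3,5,6}; {2,3,4,6}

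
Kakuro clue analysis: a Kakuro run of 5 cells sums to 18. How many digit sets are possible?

3

5 distinct digits from 1–9 sum between 15 and 35.
Enumerating: {1,2,3,4,8}, {1,2,3,5,7}, {1,2,4,5,6}.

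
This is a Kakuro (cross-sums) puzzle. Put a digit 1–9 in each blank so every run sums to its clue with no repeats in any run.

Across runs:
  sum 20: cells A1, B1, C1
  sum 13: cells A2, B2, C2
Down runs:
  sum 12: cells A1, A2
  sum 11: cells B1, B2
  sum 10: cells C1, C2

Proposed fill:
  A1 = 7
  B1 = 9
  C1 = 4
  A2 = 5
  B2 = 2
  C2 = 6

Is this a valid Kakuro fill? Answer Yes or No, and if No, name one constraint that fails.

Yes

Across: 7+9+4=20; 5+2+6=13. Down: 7+5=12; 9+2=11; 4+6=10. No digit repeats within any run.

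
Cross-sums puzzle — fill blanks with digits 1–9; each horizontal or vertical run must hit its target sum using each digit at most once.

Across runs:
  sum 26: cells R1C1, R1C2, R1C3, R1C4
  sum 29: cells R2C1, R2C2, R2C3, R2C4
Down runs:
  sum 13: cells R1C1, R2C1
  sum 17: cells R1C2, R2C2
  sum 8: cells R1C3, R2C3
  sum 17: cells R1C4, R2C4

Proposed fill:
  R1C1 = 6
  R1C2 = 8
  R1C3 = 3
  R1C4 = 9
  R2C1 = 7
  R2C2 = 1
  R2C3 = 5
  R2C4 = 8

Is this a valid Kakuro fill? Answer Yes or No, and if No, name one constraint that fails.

No — the down run R1C2–R2C2 sums to 9, not 17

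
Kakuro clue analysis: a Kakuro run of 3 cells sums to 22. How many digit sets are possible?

3 distinct digits from 1–9 sum between 6 and 24.
Enumerating: {5,8,9}, {6,7,9}.

2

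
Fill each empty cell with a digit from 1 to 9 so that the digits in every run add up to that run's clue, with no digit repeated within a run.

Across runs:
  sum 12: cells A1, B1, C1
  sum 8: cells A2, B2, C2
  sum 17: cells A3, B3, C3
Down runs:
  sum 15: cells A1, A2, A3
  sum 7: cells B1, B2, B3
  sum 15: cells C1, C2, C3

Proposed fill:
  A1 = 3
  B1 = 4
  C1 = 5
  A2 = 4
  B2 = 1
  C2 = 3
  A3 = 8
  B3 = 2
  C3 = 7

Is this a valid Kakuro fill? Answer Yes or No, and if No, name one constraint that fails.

Yes

Across: 3+4+5=12; 4+1+3=8; 8+2+7=17. Down: 3+4+8=15; 4+1+2=7; 5+3+7=15. No digit repeats within any run.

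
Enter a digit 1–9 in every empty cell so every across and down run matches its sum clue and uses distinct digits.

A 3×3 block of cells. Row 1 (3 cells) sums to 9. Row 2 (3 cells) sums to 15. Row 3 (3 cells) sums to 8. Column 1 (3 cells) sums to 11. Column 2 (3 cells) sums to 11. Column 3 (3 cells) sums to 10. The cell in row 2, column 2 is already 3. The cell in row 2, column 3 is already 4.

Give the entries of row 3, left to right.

1, 2, 5

(2,1) = 15 − 7 = 8 completes the 15 across.
Nothing is forced directly, so branch on (3,2), whose candidates are 1 or 2. If (3,2) = 1: then (1,2) would have to be in {1,2,3,4,5,6} for the 9 across but in {7} for the 11 down — contradiction. So (3,2) = 2.
(1,2) = 11 − 5 = 6 completes the 11 down.
Given what's placed, (1,3) must be 1 to fit the 9 across and 10 down.
Given what's placed, (3,1) must be 1 to fit the 8 across and 11 down.
(3,3) = 8 − 3 = 5 completes the 8 across.
(1,1) = 9 − 7 = 2 completes the 9 across.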